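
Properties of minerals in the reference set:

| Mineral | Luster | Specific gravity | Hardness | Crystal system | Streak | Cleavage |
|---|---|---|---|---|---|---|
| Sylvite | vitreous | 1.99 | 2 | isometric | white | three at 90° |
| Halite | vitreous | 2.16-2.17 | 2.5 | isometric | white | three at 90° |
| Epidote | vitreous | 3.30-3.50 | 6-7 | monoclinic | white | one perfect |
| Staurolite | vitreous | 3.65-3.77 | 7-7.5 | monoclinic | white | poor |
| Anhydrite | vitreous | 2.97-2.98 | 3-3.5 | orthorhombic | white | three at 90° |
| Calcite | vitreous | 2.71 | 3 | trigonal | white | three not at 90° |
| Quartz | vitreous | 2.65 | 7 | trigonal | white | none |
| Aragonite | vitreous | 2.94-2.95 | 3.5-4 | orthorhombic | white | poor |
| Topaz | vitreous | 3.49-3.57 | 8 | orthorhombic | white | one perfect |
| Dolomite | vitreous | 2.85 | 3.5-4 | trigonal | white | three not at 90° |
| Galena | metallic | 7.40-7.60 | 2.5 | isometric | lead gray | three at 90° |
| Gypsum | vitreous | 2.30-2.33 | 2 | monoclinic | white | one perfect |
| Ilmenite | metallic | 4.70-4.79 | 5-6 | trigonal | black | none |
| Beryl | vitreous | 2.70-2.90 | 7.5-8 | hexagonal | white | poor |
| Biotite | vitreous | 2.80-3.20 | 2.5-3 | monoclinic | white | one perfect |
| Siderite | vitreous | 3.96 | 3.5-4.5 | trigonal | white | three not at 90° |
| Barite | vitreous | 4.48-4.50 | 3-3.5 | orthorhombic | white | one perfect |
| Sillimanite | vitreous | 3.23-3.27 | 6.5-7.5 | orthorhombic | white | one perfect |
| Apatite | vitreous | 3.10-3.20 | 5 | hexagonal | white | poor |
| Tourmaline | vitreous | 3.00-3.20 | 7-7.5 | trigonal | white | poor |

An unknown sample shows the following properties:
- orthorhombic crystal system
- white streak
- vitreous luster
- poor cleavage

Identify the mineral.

Orthorhombic crystal system: leaves Anhydrite, Aragonite, Topaz, Barite, Sillimanite.
White streak: all remaining candidates fit.
Vitreous luster: all remaining candidates fit.
Poor cleavage: narrows the field to Aragonite.
The only mineral consistent with every observation is Aragonite.

Aragonite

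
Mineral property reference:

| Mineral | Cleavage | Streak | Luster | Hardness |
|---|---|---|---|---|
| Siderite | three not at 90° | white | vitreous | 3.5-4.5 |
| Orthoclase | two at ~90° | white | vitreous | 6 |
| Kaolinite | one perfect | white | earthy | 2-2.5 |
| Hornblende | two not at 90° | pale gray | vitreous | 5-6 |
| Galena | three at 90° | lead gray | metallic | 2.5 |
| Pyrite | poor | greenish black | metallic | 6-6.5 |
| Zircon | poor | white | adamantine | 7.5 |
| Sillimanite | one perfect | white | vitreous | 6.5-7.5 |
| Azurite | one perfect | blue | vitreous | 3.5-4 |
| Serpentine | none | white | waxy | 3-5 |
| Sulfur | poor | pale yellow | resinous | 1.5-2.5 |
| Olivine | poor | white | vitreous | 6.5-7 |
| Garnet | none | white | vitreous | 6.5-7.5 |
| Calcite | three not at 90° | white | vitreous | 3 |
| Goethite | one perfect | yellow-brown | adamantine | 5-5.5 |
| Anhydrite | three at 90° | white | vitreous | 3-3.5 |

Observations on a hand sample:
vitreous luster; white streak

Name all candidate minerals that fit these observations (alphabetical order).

Anhydrite, Calcite, Garnet, Olivine, Orthoclase, Siderite, Sillimanite

Vitreous luster — Siderite, Orthoclase, Hornblende, Sillimanite, Azurite, Olivine, Garnet, Calcite, Anhydrite remain.
White streak is inconsistent with Hornblende, Azurite.
The minerals that satisfy all observations are Anhydrite, Calcite, Garnet, Olivine, Orthoclase, Siderite, Sillimanite.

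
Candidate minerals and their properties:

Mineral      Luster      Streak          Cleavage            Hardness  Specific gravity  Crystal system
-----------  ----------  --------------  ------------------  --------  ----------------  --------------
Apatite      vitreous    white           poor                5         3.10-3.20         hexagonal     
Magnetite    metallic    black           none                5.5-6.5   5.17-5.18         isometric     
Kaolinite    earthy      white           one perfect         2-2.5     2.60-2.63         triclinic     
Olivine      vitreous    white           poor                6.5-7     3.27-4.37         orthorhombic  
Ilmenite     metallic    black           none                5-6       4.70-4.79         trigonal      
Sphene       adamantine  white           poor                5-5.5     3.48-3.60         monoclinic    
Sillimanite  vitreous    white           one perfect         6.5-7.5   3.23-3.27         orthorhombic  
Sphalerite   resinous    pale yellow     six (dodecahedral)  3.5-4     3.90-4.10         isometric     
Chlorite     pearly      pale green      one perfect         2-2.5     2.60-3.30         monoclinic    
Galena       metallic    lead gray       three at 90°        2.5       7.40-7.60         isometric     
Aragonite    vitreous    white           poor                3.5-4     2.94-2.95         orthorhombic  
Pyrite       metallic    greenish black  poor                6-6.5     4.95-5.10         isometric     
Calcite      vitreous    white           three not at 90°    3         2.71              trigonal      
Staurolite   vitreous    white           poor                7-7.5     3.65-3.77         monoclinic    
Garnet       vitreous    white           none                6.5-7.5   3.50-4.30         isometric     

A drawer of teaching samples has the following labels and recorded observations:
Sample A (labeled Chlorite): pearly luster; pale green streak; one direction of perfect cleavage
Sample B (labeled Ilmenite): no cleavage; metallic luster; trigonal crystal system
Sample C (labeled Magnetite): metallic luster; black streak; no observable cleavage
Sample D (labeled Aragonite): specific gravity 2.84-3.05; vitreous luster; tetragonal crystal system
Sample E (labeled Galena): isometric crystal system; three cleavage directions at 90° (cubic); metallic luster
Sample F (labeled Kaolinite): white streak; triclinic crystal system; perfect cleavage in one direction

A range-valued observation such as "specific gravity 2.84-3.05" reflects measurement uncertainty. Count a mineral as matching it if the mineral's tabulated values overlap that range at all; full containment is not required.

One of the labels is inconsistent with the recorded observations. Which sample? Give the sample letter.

D

Sample A: all recorded properties match Chlorite.
Sample B: all recorded properties match Ilmenite.
Sample C: all recorded properties match Magnetite.
Sample D: tetragonal crystal system is outside the reference for Aragonite (orthorhombic system) — mislabeled.
Sample E: all recorded properties match Galena.
Sample F: all recorded properties match Kaolinite.
Sample D is the mislabeled one.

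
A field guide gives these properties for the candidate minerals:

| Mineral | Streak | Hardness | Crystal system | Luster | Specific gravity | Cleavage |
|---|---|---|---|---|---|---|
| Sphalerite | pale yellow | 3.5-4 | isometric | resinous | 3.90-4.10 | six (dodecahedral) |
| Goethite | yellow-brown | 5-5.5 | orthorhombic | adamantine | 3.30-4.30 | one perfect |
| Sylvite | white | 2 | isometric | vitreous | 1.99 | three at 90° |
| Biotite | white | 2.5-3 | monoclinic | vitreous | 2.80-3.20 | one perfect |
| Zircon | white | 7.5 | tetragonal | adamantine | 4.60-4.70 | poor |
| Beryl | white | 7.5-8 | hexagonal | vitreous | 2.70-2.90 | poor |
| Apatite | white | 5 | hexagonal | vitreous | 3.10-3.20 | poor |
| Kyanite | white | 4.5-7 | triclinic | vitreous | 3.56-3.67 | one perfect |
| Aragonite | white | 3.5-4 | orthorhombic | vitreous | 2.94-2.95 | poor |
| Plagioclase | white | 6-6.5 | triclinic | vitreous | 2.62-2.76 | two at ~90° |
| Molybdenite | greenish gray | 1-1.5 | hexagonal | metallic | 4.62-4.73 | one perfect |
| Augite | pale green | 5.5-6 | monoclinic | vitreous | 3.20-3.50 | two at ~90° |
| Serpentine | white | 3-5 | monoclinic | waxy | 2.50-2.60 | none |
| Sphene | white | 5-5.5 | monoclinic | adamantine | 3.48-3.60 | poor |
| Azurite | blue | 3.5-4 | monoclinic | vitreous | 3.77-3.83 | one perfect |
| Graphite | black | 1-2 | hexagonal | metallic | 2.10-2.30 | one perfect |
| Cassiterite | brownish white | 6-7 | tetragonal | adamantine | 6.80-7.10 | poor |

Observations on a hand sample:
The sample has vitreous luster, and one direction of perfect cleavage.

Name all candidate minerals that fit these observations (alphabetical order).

Azurite, Biotite, Kyanite

Vitreous luster: narrows the field to Sylvite, Biotite, Beryl, Apatite, Kyanite, Aragonite, Plagioclase, Augite, Azurite.
One direction of perfect cleavage: Biotite, Kyanite, Azurite remain.
The minerals that satisfy all observations are Azurite, Biotite, Kyanite.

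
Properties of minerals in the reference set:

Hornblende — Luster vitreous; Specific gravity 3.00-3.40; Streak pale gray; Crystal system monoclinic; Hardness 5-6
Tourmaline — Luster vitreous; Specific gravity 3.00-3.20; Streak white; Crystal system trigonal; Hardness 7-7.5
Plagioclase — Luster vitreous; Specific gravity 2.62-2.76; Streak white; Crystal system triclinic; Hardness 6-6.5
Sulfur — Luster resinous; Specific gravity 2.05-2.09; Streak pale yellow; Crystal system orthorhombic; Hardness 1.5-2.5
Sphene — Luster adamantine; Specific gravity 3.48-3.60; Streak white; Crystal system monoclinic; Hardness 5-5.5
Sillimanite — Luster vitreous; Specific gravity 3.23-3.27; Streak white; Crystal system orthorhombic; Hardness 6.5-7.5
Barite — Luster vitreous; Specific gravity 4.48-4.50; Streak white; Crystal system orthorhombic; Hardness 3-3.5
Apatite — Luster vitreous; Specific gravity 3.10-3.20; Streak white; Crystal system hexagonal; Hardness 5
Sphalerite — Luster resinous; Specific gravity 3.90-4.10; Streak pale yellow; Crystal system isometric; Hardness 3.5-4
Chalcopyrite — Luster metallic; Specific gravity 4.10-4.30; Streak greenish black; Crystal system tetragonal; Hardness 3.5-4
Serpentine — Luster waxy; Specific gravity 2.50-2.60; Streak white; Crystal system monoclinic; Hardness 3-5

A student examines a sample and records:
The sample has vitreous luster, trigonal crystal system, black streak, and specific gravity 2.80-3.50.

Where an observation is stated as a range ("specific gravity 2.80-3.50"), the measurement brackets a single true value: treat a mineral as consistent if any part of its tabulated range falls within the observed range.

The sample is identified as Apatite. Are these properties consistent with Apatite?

Inconsistent

Vitreous luster — matches Apatite (vitreous luster).
Trigonal crystal system — Apatite has hexagonal system; which does not match.
Black streak — Apatite has white streak; which does not match.
Specific gravity 2.80-3.50 — matches Apatite (SG 3.10-3.20).
2 of the observed properties are inconsistent with Apatite.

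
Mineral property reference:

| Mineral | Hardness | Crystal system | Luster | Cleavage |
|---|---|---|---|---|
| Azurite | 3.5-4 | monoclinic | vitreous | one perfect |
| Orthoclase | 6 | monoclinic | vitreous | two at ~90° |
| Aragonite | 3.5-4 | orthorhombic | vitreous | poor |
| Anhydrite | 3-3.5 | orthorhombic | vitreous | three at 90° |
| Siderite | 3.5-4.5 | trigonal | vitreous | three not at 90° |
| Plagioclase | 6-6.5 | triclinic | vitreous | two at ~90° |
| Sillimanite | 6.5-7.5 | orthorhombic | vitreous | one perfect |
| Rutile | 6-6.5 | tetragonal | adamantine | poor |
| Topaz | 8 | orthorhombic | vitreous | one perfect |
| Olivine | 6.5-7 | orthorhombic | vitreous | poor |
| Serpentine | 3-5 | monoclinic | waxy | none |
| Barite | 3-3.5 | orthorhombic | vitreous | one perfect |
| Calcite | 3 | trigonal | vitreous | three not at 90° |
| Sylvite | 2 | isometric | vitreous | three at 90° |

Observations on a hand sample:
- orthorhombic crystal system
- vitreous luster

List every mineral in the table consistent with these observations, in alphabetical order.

Orthorhombic crystal system — only Aragonite, Anhydrite, Sillimanite, Topaz, Olivine, Barite remain.
Vitreous luster — every remaining candidate is consistent.
The minerals that satisfy all observations are Anhydrite, Aragonite, Barite, Olivine, Sillimanite, Topaz.

Anhydrite, Aragonite, Barite, Olivine, Sillimanite, Topaz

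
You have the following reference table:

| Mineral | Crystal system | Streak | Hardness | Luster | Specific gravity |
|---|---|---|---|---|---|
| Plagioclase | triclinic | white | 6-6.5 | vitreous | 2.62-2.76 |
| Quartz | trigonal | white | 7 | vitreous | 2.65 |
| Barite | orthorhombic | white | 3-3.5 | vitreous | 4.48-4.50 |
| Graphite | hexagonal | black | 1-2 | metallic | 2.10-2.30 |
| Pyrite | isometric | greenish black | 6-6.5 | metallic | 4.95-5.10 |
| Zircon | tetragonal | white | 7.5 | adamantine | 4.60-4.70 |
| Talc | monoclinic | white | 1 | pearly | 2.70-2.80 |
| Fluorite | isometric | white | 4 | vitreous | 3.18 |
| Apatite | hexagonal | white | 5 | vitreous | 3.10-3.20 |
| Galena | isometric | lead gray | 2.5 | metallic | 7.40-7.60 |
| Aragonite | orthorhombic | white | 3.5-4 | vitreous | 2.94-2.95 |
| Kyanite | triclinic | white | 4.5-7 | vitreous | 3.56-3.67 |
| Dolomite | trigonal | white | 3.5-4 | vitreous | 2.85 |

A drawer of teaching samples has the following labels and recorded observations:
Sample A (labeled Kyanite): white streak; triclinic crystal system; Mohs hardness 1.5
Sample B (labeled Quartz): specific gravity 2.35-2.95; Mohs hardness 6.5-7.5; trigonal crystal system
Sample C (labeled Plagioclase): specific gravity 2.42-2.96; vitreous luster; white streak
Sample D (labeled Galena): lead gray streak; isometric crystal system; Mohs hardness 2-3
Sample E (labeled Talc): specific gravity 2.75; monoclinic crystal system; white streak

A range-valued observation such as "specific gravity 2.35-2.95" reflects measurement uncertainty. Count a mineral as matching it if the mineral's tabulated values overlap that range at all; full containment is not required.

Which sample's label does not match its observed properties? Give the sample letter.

A

Sample A: Mohs hardness 1.5 is outside the reference for Kyanite (hardness 4.5-7) — mislabeled.
Sample B: observations are consistent with Quartz.
Sample C: observations are consistent with Plagioclase.
Sample D: observations are consistent with Galena.
Sample E: observations are consistent with Talc.
The mislabeled specimen is A.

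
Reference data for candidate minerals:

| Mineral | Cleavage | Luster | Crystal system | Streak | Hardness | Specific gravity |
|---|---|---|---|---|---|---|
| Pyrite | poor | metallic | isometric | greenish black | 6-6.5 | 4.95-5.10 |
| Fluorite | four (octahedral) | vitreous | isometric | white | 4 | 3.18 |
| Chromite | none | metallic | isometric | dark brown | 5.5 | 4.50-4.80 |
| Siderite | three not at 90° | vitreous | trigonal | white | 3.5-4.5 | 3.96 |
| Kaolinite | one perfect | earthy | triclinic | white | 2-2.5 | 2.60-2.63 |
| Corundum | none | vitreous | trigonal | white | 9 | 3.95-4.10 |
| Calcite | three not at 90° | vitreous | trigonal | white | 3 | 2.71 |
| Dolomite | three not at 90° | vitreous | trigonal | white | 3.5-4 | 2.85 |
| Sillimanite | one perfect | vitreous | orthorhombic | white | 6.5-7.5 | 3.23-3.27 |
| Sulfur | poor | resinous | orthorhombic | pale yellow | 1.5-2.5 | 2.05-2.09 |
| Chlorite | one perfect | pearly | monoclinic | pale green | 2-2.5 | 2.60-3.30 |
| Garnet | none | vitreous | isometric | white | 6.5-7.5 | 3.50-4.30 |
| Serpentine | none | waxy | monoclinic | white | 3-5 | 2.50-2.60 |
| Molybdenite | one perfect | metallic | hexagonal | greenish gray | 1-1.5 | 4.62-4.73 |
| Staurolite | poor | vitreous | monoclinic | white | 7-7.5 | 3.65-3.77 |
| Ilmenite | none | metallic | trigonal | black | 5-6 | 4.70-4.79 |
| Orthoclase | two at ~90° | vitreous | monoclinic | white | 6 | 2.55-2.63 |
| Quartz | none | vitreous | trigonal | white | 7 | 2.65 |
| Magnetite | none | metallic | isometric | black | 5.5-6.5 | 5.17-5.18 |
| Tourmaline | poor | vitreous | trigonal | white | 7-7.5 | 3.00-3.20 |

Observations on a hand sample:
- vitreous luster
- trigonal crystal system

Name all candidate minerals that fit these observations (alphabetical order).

Calcite, Corundum, Dolomite, Quartz, Siderite, Tourmaline

Vitreous luster: narrows the field to Fluorite, Siderite, Corundum, Calcite, Dolomite, Sillimanite, Garnet, Staurolite, Orthoclase, Quartz, Tourmaline.
Trigonal crystal system eliminates Fluorite, Sillimanite, Garnet, Staurolite, Orthoclase.
Remaining candidates: Calcite, Corundum, Dolomite, Quartz, Siderite, Tourmaline.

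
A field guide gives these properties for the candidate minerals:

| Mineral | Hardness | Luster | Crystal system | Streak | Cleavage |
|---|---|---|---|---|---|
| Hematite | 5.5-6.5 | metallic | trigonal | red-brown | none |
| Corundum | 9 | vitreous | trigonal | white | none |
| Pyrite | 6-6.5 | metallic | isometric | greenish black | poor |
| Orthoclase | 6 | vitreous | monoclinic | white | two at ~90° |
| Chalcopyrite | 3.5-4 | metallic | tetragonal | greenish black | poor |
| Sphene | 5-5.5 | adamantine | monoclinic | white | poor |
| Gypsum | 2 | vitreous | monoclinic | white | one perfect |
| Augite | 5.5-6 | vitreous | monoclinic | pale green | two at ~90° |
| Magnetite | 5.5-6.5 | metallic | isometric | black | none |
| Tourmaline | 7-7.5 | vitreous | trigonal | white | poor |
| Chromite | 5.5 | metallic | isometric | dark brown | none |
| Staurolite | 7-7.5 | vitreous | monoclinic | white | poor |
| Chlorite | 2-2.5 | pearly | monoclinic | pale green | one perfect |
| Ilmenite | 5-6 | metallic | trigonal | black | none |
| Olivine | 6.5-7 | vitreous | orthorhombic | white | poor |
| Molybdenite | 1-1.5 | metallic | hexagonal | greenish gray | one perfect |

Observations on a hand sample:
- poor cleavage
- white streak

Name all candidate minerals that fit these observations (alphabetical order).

Olivine, Sphene, Staurolite, Tourmaline

Poor cleavage — narrows the field to Pyrite, Chalcopyrite, Sphene, Tourmaline, Staurolite, Olivine.
White streak rules out Pyrite, Chalcopyrite.
Consistent with every observation: Olivine, Sphene, Staurolite, Tourmaline.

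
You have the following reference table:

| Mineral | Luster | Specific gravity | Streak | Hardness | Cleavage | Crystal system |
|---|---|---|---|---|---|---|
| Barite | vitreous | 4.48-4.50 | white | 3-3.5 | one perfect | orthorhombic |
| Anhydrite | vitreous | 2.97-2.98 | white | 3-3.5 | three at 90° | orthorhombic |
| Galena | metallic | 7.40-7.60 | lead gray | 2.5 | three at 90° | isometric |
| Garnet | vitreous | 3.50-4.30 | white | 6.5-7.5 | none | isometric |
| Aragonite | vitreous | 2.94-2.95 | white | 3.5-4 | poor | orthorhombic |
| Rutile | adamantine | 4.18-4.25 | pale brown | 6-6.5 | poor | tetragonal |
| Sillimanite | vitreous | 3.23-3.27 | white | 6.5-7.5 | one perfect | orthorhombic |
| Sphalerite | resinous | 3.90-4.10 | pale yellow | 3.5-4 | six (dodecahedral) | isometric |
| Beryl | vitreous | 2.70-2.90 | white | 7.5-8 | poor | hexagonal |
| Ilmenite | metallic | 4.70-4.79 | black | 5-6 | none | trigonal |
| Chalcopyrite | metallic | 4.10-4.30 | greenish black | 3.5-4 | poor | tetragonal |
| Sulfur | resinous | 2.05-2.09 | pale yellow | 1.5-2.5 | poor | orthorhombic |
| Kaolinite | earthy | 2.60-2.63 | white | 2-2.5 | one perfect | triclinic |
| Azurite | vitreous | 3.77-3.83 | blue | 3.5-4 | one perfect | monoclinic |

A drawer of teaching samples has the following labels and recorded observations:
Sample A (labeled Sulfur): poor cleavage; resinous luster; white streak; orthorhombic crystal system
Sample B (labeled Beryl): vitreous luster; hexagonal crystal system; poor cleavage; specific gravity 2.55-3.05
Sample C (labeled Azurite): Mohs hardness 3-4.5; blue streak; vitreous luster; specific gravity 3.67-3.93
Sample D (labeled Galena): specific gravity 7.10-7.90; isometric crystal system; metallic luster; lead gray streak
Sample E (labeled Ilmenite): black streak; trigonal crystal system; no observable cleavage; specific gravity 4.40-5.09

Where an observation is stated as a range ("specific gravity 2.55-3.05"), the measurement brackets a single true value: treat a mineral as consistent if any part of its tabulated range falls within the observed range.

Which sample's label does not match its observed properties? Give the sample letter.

Sample A: white streak is outside the reference for Sulfur (pale yellow streak) — mislabeled.
Sample B: observations are consistent with Beryl.
Sample C: observations are consistent with Azurite.
Sample D: observations are consistent with Galena.
Sample E: observations are consistent with Ilmenite.
The mislabeled specimen is A.

A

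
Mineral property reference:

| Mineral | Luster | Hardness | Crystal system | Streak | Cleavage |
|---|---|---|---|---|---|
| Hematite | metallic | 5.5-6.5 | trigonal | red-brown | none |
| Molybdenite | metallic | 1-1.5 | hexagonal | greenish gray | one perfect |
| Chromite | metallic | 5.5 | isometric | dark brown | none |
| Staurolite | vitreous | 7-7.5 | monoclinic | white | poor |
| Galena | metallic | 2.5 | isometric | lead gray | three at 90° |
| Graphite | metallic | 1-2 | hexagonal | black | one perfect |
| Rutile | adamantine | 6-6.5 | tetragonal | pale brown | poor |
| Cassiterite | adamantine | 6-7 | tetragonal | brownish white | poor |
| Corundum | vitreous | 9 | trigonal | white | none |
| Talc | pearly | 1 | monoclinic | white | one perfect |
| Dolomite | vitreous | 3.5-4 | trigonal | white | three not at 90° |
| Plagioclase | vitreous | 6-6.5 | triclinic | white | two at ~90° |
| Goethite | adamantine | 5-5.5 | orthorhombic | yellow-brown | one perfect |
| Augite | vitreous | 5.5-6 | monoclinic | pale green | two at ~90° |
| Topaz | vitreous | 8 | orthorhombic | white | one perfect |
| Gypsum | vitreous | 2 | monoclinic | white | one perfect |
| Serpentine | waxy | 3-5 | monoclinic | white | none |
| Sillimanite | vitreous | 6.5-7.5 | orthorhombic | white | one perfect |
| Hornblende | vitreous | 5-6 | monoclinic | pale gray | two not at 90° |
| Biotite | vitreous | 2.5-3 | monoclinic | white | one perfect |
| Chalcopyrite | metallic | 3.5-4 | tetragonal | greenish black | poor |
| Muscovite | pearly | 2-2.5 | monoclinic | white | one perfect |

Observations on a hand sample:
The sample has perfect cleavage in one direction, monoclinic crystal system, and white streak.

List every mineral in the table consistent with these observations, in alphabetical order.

Perfect cleavage in one direction — narrows the field to Molybdenite, Graphite, Talc, Goethite, Topaz, Gypsum, Sillimanite, Biotite, Muscovite.
Monoclinic crystal system — leaves Talc, Gypsum, Biotite, Muscovite.
White streak — no further eliminations.
Remaining candidates: Biotite, Gypsum, Muscovite, Talc.

Biotite, Gypsum, Muscovite, Talc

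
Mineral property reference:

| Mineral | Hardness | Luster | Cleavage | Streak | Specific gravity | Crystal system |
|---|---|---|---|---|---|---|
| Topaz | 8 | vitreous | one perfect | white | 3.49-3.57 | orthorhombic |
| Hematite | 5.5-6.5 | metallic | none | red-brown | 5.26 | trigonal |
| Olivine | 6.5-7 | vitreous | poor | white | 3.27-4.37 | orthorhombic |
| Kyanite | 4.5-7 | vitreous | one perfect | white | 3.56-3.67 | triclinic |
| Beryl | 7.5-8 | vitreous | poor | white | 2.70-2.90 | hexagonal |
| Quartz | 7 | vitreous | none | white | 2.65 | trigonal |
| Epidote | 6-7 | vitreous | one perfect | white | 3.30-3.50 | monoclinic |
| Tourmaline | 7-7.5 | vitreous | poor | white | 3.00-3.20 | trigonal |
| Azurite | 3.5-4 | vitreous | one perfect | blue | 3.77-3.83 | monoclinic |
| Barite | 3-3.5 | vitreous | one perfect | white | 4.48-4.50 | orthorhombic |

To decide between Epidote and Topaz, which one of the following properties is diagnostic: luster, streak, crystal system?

Luster: both vitreous — identical.
Streak: both white — identical.
Crystal system: Epidote monoclinic, Topaz orthorhombic — different.
Crystal system is the diagnostic property here.

crystal system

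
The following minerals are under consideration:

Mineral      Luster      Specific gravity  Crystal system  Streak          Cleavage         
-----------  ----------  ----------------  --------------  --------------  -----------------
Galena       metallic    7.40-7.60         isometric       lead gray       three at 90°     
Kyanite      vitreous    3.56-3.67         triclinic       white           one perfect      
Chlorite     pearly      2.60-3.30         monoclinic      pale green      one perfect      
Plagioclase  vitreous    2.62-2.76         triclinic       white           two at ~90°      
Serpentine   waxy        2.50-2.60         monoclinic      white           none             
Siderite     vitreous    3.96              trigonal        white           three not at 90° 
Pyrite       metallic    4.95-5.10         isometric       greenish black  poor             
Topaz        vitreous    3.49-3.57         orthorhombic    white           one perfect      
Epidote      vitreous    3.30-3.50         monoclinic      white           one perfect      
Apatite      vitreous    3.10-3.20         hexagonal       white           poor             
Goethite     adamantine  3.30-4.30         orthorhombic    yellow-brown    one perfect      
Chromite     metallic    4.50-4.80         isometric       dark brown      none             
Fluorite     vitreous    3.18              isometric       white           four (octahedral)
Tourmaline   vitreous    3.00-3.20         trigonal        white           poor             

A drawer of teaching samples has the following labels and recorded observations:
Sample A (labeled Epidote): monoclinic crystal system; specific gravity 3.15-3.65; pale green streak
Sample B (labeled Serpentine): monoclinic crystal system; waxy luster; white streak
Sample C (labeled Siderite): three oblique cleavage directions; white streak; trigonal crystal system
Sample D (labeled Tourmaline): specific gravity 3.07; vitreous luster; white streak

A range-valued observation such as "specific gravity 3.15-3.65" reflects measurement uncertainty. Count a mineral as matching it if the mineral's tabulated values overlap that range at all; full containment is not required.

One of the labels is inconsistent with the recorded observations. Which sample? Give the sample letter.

Sample A: Epidote has white streak, but the record shows pale green streak — this label is wrong.
Sample B: nothing contradicts Serpentine.
Sample C: nothing contradicts Siderite.
Sample D: nothing contradicts Tourmaline.
The mislabeled specimen is A.

A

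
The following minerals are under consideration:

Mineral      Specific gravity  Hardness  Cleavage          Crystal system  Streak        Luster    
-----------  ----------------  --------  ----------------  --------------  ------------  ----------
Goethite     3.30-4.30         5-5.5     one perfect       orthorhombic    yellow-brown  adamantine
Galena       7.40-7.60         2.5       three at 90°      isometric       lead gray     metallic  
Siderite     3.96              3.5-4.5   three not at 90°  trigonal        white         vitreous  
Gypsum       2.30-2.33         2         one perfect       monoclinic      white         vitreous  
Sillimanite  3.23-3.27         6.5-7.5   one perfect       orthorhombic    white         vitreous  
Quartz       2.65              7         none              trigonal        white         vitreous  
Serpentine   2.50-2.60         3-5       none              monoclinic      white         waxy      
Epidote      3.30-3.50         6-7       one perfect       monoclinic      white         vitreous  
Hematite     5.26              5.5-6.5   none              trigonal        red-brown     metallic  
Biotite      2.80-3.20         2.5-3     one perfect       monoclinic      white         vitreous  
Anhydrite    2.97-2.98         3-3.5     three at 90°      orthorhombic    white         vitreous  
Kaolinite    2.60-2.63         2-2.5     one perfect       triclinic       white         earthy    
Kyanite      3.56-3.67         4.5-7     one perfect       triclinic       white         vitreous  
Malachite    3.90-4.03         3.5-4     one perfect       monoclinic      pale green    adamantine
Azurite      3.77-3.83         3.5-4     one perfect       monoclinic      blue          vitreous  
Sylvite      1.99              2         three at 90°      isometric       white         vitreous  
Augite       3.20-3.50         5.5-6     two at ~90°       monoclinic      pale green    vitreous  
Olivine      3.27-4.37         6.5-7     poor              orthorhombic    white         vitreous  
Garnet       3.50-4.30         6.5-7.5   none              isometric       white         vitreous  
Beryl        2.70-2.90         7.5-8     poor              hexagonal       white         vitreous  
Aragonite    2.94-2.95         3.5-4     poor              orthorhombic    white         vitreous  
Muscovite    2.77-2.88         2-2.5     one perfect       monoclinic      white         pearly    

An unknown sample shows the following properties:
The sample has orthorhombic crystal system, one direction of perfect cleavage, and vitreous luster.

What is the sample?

Sillimanite

Orthorhombic crystal system — Goethite, Sillimanite, Anhydrite, Olivine, Aragonite remain.
One direction of perfect cleavage — Goethite, Sillimanite remain.
Vitreous luster eliminates Goethite.
Sillimanite is the sole remaining match.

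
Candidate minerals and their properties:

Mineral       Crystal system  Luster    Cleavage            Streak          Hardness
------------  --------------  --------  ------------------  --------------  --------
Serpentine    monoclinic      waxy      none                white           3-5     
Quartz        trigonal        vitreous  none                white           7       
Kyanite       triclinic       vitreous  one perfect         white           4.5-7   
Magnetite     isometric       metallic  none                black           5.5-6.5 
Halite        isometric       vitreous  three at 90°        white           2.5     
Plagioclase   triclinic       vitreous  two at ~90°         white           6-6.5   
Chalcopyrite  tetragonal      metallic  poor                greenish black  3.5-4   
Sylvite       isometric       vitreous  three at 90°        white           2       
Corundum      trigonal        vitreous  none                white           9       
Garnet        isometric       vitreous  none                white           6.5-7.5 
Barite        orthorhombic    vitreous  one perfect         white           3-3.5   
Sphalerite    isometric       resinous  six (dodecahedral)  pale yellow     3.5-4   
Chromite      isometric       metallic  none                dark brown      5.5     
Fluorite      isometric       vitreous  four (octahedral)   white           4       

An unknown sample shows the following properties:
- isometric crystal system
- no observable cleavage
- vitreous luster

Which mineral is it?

Isometric crystal system: Magnetite, Halite, Sylvite, Garnet, Sphalerite, Chromite, Fluorite remain.
No observable cleavage: only Magnetite, Garnet, Chromite remain.
Vitreous luster: Garnet remains.
Garnet is the sole remaining match.

Garnet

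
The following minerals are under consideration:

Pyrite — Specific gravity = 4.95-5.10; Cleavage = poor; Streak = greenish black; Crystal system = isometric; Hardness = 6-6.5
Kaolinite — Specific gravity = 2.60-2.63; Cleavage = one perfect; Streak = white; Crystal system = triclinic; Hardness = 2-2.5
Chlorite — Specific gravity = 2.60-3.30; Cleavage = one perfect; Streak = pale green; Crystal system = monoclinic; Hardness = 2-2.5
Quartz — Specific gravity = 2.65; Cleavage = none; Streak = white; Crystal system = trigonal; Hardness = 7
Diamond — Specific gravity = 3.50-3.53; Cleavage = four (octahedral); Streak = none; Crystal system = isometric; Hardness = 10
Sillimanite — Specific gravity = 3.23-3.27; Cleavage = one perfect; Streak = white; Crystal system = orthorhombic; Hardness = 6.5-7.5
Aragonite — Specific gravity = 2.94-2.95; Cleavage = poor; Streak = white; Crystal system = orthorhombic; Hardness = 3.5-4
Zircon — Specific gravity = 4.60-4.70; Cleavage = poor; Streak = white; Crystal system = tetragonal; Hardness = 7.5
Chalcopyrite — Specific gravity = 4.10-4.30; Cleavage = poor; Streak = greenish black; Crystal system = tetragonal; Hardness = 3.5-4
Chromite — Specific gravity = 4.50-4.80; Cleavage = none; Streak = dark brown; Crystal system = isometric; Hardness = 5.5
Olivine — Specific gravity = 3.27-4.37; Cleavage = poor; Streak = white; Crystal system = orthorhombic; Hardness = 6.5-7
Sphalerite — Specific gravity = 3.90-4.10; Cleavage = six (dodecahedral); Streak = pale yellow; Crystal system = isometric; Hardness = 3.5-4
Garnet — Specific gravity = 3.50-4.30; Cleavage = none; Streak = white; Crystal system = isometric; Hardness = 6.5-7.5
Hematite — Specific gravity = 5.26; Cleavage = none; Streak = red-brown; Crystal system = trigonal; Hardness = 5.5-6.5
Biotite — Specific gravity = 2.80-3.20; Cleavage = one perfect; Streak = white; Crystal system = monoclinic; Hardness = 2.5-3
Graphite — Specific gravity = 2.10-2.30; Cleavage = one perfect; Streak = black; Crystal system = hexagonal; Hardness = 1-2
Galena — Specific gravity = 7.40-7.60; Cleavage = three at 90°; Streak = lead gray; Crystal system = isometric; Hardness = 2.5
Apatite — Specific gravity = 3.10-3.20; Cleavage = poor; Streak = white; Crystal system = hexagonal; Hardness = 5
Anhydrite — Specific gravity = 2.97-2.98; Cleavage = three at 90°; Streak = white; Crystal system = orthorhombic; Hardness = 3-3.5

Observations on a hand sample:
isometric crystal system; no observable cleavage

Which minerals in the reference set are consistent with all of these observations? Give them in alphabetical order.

Chromite, Garnet

Isometric crystal system: Pyrite, Diamond, Chromite, Sphalerite, Garnet, Galena remain.
No observable cleavage: Chromite, Garnet remain.
Remaining candidates: Chromite, Garnet.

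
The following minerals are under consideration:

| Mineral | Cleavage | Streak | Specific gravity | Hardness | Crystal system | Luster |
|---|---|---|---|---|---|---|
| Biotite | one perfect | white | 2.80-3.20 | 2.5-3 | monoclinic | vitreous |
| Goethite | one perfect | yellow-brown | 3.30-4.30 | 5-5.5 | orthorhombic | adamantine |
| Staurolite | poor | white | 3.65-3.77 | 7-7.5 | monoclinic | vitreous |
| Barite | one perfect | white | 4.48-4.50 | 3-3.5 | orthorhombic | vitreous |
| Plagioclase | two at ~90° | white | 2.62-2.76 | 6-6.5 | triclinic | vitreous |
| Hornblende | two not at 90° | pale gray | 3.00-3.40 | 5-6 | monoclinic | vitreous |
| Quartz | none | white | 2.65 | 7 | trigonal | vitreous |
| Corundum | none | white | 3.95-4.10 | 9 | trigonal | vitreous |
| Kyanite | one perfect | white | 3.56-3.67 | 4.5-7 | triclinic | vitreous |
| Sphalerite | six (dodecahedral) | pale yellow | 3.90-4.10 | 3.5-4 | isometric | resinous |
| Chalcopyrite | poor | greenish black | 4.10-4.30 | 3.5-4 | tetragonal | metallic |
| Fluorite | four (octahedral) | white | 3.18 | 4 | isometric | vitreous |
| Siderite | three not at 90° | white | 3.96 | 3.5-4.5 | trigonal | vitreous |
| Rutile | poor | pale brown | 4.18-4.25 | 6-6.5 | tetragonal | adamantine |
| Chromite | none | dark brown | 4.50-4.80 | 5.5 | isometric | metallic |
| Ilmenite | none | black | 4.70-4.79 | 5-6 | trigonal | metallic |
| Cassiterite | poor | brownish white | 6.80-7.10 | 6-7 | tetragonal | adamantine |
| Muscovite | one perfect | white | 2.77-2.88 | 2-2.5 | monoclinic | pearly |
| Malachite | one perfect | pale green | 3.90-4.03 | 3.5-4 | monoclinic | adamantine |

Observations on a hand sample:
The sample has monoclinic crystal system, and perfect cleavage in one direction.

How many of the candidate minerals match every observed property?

3

Monoclinic crystal system: narrows the field to Biotite, Staurolite, Hornblende, Muscovite, Malachite.
Perfect cleavage in one direction eliminates Staurolite, Hornblende.
Remaining candidates: Biotite, Malachite, Muscovite.
That is 3 minerals.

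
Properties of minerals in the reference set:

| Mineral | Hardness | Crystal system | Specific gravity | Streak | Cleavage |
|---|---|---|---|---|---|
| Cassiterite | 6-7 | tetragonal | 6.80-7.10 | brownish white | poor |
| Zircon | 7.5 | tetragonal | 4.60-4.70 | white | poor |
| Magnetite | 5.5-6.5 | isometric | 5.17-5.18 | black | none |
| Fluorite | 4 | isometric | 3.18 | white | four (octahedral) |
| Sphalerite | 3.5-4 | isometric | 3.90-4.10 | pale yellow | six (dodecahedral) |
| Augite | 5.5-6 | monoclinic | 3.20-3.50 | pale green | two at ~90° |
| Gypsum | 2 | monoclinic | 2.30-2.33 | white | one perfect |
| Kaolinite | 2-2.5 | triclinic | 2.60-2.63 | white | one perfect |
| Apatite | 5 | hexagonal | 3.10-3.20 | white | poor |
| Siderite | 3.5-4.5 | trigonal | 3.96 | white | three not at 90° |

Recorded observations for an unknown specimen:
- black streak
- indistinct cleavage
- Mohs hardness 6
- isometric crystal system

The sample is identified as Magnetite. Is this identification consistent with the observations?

Inconsistent

Black streak — fits Magnetite (black streak).
Indistinct cleavage — Magnetite has cleavage none; a mismatch.
Mohs hardness 6 — fits Magnetite (hardness 5.5-6.5).
Isometric crystal system — fits Magnetite (isometric system).
Magnetite is excluded by the cleavage.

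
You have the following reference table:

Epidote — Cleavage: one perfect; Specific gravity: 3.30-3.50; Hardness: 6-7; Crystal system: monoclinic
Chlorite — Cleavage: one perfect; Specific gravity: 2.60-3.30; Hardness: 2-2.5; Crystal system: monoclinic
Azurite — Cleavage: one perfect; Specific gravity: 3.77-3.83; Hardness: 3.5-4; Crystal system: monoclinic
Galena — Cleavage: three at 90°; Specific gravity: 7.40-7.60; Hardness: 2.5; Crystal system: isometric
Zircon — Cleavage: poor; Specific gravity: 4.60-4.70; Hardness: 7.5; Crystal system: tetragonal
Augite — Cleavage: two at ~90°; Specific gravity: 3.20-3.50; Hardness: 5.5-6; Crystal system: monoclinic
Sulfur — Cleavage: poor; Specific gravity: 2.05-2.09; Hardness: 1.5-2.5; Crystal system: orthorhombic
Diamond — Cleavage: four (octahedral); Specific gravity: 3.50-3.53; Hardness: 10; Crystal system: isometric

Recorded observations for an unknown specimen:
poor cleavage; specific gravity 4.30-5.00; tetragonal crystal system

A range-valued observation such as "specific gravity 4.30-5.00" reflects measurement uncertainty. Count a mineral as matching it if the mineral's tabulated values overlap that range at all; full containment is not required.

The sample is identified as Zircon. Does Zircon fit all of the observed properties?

Poor cleavage — is consistent with Zircon (cleavage poor).
Specific gravity 4.30-5.00 — is consistent with Zircon (SG 4.60-4.70).
Tetragonal crystal system — is consistent with Zircon (tetragonal system).
All observations are consistent with the tabulated values for Zircon.

Yes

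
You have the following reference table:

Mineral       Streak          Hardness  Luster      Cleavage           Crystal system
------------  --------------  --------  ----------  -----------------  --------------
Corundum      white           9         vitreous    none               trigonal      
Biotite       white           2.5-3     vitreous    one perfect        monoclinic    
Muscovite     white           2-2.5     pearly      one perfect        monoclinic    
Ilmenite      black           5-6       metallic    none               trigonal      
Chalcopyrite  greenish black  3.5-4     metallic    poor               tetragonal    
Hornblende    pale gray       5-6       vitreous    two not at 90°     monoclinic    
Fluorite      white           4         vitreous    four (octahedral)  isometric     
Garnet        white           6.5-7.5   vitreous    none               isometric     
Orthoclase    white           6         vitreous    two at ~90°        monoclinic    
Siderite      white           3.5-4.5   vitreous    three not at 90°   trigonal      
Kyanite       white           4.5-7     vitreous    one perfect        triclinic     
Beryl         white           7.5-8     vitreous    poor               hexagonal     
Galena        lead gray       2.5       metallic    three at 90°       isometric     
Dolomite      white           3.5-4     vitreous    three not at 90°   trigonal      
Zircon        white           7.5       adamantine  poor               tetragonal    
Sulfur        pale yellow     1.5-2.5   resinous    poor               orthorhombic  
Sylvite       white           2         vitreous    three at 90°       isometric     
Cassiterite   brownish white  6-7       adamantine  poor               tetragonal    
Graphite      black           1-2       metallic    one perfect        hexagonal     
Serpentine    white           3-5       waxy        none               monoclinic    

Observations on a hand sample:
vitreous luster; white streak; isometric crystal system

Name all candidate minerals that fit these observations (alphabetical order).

Fluorite, Garnet, Sylvite

Vitreous luster: only Corundum, Biotite, Hornblende, Fluorite, Garnet, Orthoclase, Siderite, Kyanite, Beryl, Dolomite, Sylvite remain.
White streak eliminates Hornblende.
Isometric crystal system: Fluorite, Garnet, Sylvite remain.
Remaining candidates: Fluorite, Garnet, Sylvite.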